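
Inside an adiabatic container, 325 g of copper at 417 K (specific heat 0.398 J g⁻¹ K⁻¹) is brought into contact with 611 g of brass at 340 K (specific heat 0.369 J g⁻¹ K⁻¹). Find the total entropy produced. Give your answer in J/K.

Energy balance: T_f = (m₁c₁T₁ + m₂c₂T₂)/(m₁c₁ + m₂c₂) = 368.07 K.
ΔS₁ = m₁c₁ ln(T_f/T₁) = 129.35 × ln(368.07/417) = -16.144 J/K.
ΔS₂ = m₂c₂ ln(T_f/T₂) = 225.459 × ln(368.07/340) = 17.886 J/K.
ΔS_total = -16.144 + 17.886 = 1.74 J/K.

ΔS_total = 1.74 J/K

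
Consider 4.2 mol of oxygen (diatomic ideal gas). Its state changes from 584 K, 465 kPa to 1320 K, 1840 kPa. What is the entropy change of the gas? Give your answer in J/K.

ΔS = 51.6 J/K

ΔS = nC_p ln(T₂/T₁) − nR ln(P₂/P₁), with C_p = 7R/2 = 29.1 J mol⁻¹ K⁻¹ for a diatomic ideal gas.
ΔS = 4.2 × [29.1 × ln(1320/584) − 8.314 × ln(1840/465)] = 51.6 J/K.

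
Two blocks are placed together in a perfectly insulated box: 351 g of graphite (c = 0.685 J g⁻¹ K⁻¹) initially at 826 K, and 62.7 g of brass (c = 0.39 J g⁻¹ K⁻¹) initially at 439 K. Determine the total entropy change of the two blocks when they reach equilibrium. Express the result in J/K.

Energy balance: T_f = (m₁c₁T₁ + m₂c₂T₂)/(m₁c₁ + m₂c₂) = 790.27 K.
ΔS₁ = m₁c₁ ln(T_f/T₁) = 240.435 × ln(790.27/826) = -10.631 J/K.
ΔS₂ = m₂c₂ ln(T_f/T₂) = 24.453 × ln(790.27/439) = 14.375 J/K.
ΔS_total = -10.631 + 14.375 = 3.74 J/K.

ΔS_total = 3.74 J/K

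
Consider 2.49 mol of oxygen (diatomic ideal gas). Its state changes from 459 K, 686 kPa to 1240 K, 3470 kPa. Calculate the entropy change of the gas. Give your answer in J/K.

ΔS = 38.5 J/K

ΔS = nC_p ln(T₂/T₁) − nR ln(P₂/P₁), with C_p = 7R/2 = 29.1 J mol⁻¹ K⁻¹ for a diatomic ideal gas.
ΔS = 2.49 × [29.1 × ln(1240/459) − 8.314 × ln(3470/686)] = 38.5 J/K.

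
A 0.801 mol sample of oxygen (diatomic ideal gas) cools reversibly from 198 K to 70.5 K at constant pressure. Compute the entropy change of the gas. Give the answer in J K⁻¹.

ΔS = -24.1 J/K

At constant pressure, ΔS = nC_p ln(T₂/T₁) with C_p = 7R/2 = 29.1 J mol⁻¹ K⁻¹.
ΔS = 0.801 × 29.1 × ln(70.5/198) = -24.1 J/K.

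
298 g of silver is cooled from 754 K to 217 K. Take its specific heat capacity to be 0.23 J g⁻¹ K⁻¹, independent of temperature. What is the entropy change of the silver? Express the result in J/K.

ΔS = ∫dQ_rev/T = m c ln(T₂/T₁) = 298 × 0.23 × ln(217/754) = -85.4 J/K.

ΔS = -85.4 J/K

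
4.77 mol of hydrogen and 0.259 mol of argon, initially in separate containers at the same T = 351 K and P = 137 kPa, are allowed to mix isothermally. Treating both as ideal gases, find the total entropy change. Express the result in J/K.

Mole fractions: x_A = 4.77/5.03 = 0.948, x_B = 0.0515.
ΔS_mix = −R(n_A ln x_A + n_B ln x_B) = −8.314 × (4.77 ln 0.948 + 0.259 ln 0.0515) = 8.48 J/K.

ΔS_mix = 8.48 J/K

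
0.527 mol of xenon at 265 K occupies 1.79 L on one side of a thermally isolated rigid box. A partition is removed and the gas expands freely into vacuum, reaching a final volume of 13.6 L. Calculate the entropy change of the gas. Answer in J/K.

ΔS_gas = 8.88 J/K

No heat is exchanged and no work is done, so the ideal-gas temperature stays constant.
Entropy is a state function; using a reversible isothermal path, ΔS_gas = nR ln(V₂/V₁) = 0.527 × 8.314 × ln(13.6/1.79) = 8.88 J/K.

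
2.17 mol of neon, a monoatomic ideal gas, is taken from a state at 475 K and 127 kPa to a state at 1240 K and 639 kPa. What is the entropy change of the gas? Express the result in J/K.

ΔS = nC_p ln(T₂/T₁) − nR ln(P₂/P₁), with C_p = 5R/2 = 20.79 J mol⁻¹ K⁻¹ for a monoatomic ideal gas.
ΔS = 2.17 × [20.79 × ln(1240/475) − 8.314 × ln(639/127)] = 14.1 J/K.

ΔS = 14.1 J/K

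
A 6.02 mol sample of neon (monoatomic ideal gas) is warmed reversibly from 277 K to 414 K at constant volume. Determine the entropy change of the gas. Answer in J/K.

At constant volume, ΔS = nC_V ln(T₂/T₁) with C_V = 3R/2 = 12.47 J mol⁻¹ K⁻¹.
ΔS = 6.02 × 12.47 × ln(414/277) = 30.2 J/K.

ΔS = 30.2 J/K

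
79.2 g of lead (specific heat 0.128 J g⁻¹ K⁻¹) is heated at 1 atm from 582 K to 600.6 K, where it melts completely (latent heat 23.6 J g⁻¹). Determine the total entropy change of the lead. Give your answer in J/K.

Warming step: ΔS₁ = m c ln(T_tr/T_i) = 79.2 × 0.128 × ln(600.6/582) = 0.3189 J/K.
Phase change: ΔS₂ = +mL/T_tr = 79.2 × 23.6 / 600.6 = 3.112 J/K.
ΔS_total = (0.3189) + (3.112) = 3.43 J/K.

ΔS = 3.43 J/K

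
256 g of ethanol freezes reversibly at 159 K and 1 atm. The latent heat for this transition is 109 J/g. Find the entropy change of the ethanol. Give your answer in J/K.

ΔS = -175 J/K

Heat released by the substance: Q = −mL = −256 × 109 = −27904 J.
At constant T, ΔS = Q_rev/T = −27904 / 159 = -175 J/K.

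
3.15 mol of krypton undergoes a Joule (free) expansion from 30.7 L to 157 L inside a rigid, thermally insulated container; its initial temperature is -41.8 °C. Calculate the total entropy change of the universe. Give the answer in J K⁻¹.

For an ideal gas in free expansion Q = 0 and W = 0, so T is unchanged.
Entropy is a state function; using a reversible isothermal path, ΔS_gas = nR ln(V₂/V₁) = 3.15 × 8.314 × ln(157/30.7) = 42.7 J/K.
The insulated surroundings exchange no heat, so ΔS_surr = 0 and ΔS_universe = ΔS_gas.

ΔS_universe = 42.7 J/K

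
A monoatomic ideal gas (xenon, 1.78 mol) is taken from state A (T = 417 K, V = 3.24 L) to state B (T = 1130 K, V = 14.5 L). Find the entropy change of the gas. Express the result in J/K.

ΔS = 44.3 J/K

Entropy is a state function: ΔS = nC_V ln(T₂/T₁) + nR ln(V₂/V₁), with C_V = 3R/2 = 12.47 J mol⁻¹ K⁻¹ for a monoatomic ideal gas.
ΔS = 1.78 × [12.47 × ln(1130/417) + 8.314 × ln(14.5/3.24)] = 44.3 J/K.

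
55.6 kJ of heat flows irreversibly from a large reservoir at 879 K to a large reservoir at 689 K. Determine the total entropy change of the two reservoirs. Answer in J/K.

ΔS_hot = −Q/T_H = −55600/879 = -63.254 J/K and ΔS_cold = +Q/T_C = 55600/689 = 80.697 J/K.
ΔS_total = -63.254 + 80.697 = 17.4 J/K, positive as the second law requires.

ΔS_total = 17.4 J/K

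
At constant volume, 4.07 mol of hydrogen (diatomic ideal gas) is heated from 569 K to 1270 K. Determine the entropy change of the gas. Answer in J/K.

At constant volume, ΔS = nC_V ln(T₂/T₁) with C_V = 5R/2 = 20.79 J mol⁻¹ K⁻¹.
ΔS = 4.07 × 20.79 × ln(1270/569) = 67.9 J/K.

ΔS = 67.9 J/K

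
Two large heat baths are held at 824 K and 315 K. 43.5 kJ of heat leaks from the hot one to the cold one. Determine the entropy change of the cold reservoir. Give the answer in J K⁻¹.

The cold reservoir gains heat Q, so ΔS_cold = +Q/T_C = 43500/315 = 138 J/K.

ΔS_cold = 138 J/K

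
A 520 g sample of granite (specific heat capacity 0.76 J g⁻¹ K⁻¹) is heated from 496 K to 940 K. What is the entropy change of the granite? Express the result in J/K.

ΔS = ∫dQ_rev/T = m c ln(T₂/T₁) = 520 × 0.76 × ln(940/496) = 253 J/K.

ΔS = 253 J/K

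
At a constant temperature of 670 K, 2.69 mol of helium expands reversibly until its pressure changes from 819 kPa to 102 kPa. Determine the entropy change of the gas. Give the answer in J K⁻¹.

ΔS_gas = 46.6 J/K

For an isothermal ideal gas ΔS_gas = nR ln(P₁/P₂) = 2.69 × 8.314 × ln(819/102) = 46.6 J/K.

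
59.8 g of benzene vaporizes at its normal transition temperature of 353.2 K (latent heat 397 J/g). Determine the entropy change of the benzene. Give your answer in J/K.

Heat absorbed by the substance: Q = mL = 59.8 × 397 = 23740.6 J.
At constant T, ΔS = Q_rev/T = 23740.6 / 353.2 = 67.2 J/K.

ΔS = 67.2 J/K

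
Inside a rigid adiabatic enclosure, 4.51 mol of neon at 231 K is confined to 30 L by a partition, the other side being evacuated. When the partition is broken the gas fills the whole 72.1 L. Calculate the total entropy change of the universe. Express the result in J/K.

ΔS_universe = 32.9 J/K

No heat is exchanged and no work is done, so the ideal-gas temperature stays constant.
Entropy is a state function; using a reversible isothermal path, ΔS_gas = nR ln(V₂/V₁) = 4.51 × 8.314 × ln(72.1/30) = 32.9 J/K.
The insulated surroundings exchange no heat, so ΔS_surr = 0 and ΔS_universe = ΔS_gas.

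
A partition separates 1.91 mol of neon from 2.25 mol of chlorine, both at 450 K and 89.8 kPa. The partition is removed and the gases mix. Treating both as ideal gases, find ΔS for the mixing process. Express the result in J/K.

ΔS_mix = 23.9 J/K

Mole fractions: x_A = 1.91/4.16 = 0.459, x_B = 0.541.
ΔS_mix = −R(n_A ln x_A + n_B ln x_B) = −8.314 × (1.91 ln 0.459 + 2.25 ln 0.541) = 23.9 J/K.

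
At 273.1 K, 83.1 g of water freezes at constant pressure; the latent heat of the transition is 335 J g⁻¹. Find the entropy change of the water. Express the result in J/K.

ΔS = -102 J/K

Heat released by the substance: Q = −mL = −83.1 × 335 = −27838.5 J.
At constant T, ΔS = Q_rev/T = −27838.5 / 273.1 = -102 J/K.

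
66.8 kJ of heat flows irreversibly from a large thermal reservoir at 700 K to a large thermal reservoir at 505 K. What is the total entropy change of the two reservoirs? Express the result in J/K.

ΔS_total = 36.8 J/K

ΔS_hot = −Q/T_H = −66800/700 = -95.4286 J/K and ΔS_cold = +Q/T_C = 66800/505 = 132.277 J/K.
ΔS_total = -95.4286 + 132.277 = 36.8 J/K, positive as the second law requires.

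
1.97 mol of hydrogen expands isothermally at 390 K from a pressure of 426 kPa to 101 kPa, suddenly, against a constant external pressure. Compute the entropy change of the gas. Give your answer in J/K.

Entropy is a state function, so ΔS_gas depends only on the end states.
For an isothermal ideal gas ΔS_gas = nR ln(P₁/P₂) = 1.97 × 8.314 × ln(426/101) = 23.6 J/K.

ΔS_gas = 23.6 J/K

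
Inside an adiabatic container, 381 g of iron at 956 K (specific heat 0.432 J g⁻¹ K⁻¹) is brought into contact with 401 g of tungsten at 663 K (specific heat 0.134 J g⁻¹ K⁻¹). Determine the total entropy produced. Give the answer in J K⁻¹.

Energy balance: T_f = (m₁c₁T₁ + m₂c₂T₂)/(m₁c₁ + m₂c₂) = 883.89 K.
ΔS₁ = m₁c₁ ln(T_f/T₁) = 164.592 × ln(883.89/956) = -12.91 J/K.
ΔS₂ = m₂c₂ ln(T_f/T₂) = 53.734 × ln(883.89/663) = 15.45 J/K.
ΔS_total = -12.91 + 15.45 = 2.54 J/K.

ΔS_total = 2.54 J/K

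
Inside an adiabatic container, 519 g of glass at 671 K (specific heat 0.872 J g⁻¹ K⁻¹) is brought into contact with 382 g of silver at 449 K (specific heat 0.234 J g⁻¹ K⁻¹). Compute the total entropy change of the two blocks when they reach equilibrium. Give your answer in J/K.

ΔS_total = 5.5 J/K

Energy balance: T_f = (m₁c₁T₁ + m₂c₂T₂)/(m₁c₁ + m₂c₂) = 634.38 K.
ΔS₁ = m₁c₁ ln(T_f/T₁) = 452.568 × ln(634.38/671) = -25.4 J/K.
ΔS₂ = m₂c₂ ln(T_f/T₂) = 89.388 × ln(634.38/449) = 30.9 J/K.
ΔS_total = -25.4 + 30.9 = 5.5 J/K.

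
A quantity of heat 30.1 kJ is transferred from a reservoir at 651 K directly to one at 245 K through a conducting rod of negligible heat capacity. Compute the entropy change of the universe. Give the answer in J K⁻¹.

ΔS_hot = −Q/T_H = −30100/651 = -46.237 J/K and ΔS_cold = +Q/T_C = 30100/245 = 122.86 J/K.
ΔS_total = -46.237 + 122.86 = 76.6 J/K, positive as the second law requires.

ΔS_total = 76.6 J/K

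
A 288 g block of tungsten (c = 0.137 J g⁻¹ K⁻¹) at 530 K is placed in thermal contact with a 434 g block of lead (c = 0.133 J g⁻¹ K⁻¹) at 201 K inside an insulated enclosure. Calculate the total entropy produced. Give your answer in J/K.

ΔS_total = 11.3 J/K

Energy balance: T_f = (m₁c₁T₁ + m₂c₂T₂)/(m₁c₁ + m₂c₂) = 334.58 K.
ΔS₁ = m₁c₁ ln(T_f/T₁) = 39.456 × ln(334.58/530) = -18.15 J/K.
ΔS₂ = m₂c₂ ln(T_f/T₂) = 57.722 × ln(334.58/201) = 29.41 J/K.
ΔS_total = -18.15 + 29.41 = 11.3 J/K.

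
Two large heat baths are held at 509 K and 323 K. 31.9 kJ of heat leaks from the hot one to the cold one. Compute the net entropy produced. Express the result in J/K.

ΔS_hot = −Q/T_H = −31900/509 = -62.67 J/K and ΔS_cold = +Q/T_C = 31900/323 = 98.76 J/K.
ΔS_total = -62.67 + 98.76 = 36.1 J/K, positive as the second law requires.

ΔS_total = 36.1 J/K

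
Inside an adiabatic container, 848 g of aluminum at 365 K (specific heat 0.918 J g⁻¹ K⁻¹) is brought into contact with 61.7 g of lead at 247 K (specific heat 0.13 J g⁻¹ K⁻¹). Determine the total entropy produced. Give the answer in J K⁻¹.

Energy balance: T_f = (m₁c₁T₁ + m₂c₂T₂)/(m₁c₁ + m₂c₂) = 363.8 K.
ΔS₁ = m₁c₁ ln(T_f/T₁) = 778.464 × ln(363.8/365) = -2.571 J/K.
ΔS₂ = m₂c₂ ln(T_f/T₂) = 8.021 × ln(363.8/247) = 3.106 J/K.
ΔS_total = -2.571 + 3.106 = 0.535 J/K.

ΔS_total = 0.535 J/K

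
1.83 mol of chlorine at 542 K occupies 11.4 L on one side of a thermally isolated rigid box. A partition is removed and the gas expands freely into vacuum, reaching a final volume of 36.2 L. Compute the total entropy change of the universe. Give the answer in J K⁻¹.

No heat is exchanged and no work is done, so the ideal-gas temperature stays constant.
Entropy is a state function; using a reversible isothermal path, ΔS_gas = nR ln(V₂/V₁) = 1.83 × 8.314 × ln(36.2/11.4) = 17.6 J/K.
The insulated surroundings exchange no heat, so ΔS_surr = 0 and ΔS_universe = ΔS_gas.

ΔS_universe = 17.6 J/K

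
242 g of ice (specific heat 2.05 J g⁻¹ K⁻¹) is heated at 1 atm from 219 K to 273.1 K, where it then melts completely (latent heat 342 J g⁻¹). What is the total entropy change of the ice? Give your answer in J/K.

Warming step: ΔS₁ = m c ln(T_tr/T_i) = 242 × 2.05 × ln(273.1/219) = 109.5 J/K.
Phase change: ΔS₂ = +mL/T_tr = 242 × 342 / 273.1 = 303.1 J/K.
ΔS_total = (109.5) + (303.1) = 413 J/K.

ΔS = 413 J/K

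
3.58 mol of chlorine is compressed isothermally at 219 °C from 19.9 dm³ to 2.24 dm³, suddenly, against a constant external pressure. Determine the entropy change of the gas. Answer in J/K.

Entropy is a state function, so ΔS_gas depends only on the end states.
For an isothermal ideal gas ΔS_gas = nR ln(V₂/V₁) = 3.58 × 8.314 × ln(2.24/19.9) = -65 J/K.

ΔS_gas = -65 J/K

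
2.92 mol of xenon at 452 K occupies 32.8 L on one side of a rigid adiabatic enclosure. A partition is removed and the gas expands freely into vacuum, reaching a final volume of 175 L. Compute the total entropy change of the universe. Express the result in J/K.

ΔS_universe = 40.6 J/K

No heat is exchanged and no work is done, so the ideal-gas temperature stays constant.
Entropy is a state function; using a reversible isothermal path, ΔS_gas = nR ln(V₂/V₁) = 2.92 × 8.314 × ln(175/32.8) = 40.6 J/K.
The insulated surroundings exchange no heat, so ΔS_surr = 0 and ΔS_universe = ΔS_gas.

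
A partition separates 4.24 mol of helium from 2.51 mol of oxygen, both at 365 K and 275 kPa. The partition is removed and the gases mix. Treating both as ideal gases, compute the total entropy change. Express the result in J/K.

Mole fractions: x_A = 4.24/6.75 = 0.628, x_B = 0.372.
ΔS_mix = −R(n_A ln x_A + n_B ln x_B) = −8.314 × (4.24 ln 0.628 + 2.51 ln 0.372) = 37 J/K.

ΔS_mix = 37 J/K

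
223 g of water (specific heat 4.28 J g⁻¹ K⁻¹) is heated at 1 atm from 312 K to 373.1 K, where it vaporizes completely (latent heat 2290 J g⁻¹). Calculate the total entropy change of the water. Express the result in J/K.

Warming step: ΔS₁ = m c ln(T_tr/T_i) = 223 × 4.28 × ln(373.1/312) = 170.7 J/K.
Phase change: ΔS₂ = +mL/T_tr = 223 × 2290 / 373.1 = 1369 J/K.
ΔS_total = (170.7) + (1369) = 1540 J/K.

ΔS = 1540 J/K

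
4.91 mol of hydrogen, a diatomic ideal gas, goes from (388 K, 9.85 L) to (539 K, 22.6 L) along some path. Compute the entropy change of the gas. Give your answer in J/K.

Entropy is a state function: ΔS = nC_V ln(T₂/T₁) + nR ln(V₂/V₁), with C_V = 5R/2 = 20.79 J mol⁻¹ K⁻¹ for a diatomic ideal gas.
ΔS = 4.91 × [20.79 × ln(539/388) + 8.314 × ln(22.6/9.85)] = 67.4 J/K.

ΔS = 67.4 J/K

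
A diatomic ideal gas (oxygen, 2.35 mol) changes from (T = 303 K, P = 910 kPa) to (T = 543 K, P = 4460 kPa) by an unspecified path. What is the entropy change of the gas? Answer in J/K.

ΔS = 8.84 J/K

ΔS = nC_p ln(T₂/T₁) − nR ln(P₂/P₁), with C_p = 7R/2 = 29.1 J mol⁻¹ K⁻¹ for a diatomic ideal gas.
ΔS = 2.35 × [29.1 × ln(543/303) − 8.314 × ln(4460/910)] = 8.84 J/K.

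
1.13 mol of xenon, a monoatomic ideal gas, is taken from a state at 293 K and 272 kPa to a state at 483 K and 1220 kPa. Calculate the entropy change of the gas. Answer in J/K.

ΔS = nC_p ln(T₂/T₁) − nR ln(P₂/P₁), with C_p = 5R/2 = 20.79 J mol⁻¹ K⁻¹ for a monoatomic ideal gas.
ΔS = 1.13 × [20.79 × ln(483/293) − 8.314 × ln(1220/272)] = -2.36 J/K.

ΔS = -2.36 J/K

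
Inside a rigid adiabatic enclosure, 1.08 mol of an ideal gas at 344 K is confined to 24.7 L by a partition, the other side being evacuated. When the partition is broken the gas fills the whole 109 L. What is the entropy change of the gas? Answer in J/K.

ΔS_gas = 13.3 J/K

No heat is exchanged and no work is done, so the ideal-gas temperature stays constant.
Entropy is a state function; using a reversible isothermal path, ΔS_gas = nR ln(V₂/V₁) = 1.08 × 8.314 × ln(109/24.7) = 13.3 J/K.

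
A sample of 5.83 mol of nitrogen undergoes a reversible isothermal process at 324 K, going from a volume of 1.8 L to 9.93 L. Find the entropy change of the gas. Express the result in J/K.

For an isothermal ideal gas ΔS_gas = nR ln(V₂/V₁) = 5.83 × 8.314 × ln(9.93/1.8) = 82.8 J/K.

ΔS_gas = 82.8 J/K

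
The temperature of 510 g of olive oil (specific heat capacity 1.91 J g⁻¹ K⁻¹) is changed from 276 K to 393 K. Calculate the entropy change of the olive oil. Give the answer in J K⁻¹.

ΔS = ∫dQ_rev/T = m c ln(T₂/T₁) = 510 × 1.91 × ln(393/276) = 344 J/K.

ΔS = 344 J/K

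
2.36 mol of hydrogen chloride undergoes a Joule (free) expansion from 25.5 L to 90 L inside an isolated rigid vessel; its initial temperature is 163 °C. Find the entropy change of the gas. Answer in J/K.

No heat is exchanged and no work is done, so the ideal-gas temperature stays constant.
Entropy is a state function; using a reversible isothermal path, ΔS_gas = nR ln(V₂/V₁) = 2.36 × 8.314 × ln(90/25.5) = 24.7 J/K.

ΔS_gas = 24.7 J/K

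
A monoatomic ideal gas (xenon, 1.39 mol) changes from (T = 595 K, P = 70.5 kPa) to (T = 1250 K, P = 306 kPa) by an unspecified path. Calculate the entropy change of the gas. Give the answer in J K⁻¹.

ΔS = 4.48 J/K

ΔS = nC_p ln(T₂/T₁) − nR ln(P₂/P₁), with C_p = 5R/2 = 20.79 J mol⁻¹ K⁻¹ for a monoatomic ideal gas.
ΔS = 1.39 × [20.79 × ln(1250/595) − 8.314 × ln(306/70.5)] = 4.48 J/K.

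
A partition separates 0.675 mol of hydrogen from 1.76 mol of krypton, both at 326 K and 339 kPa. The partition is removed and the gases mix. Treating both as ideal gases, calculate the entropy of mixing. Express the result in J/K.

Mole fractions: x_A = 0.675/2.44 = 0.277, x_B = 0.723.
ΔS_mix = −R(n_A ln x_A + n_B ln x_B) = −8.314 × (0.675 ln 0.277 + 1.76 ln 0.723) = 12 J/K.

ΔS_mix = 12 J/K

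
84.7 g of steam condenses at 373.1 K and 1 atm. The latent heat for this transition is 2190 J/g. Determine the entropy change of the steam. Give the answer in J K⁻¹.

Heat released by the substance: Q = −mL = −84.7 × 2190 = −185493 J.
At constant T, ΔS = Q_rev/T = −185493 / 373.1 = -497 J/K.

ΔS = -497 J/K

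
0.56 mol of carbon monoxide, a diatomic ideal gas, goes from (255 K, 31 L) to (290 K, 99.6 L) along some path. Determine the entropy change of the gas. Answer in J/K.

ΔS = 6.93 J/K

Entropy is a state function: ΔS = nC_V ln(T₂/T₁) + nR ln(V₂/V₁), with C_V = 5R/2 = 20.79 J mol⁻¹ K⁻¹ for a diatomic ideal gas.
ΔS = 0.56 × [20.79 × ln(290/255) + 8.314 × ln(99.6/31)] = 6.93 J/K.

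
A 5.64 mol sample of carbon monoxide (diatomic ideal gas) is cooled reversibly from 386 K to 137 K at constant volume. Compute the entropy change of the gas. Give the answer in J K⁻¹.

At constant volume, ΔS = nC_V ln(T₂/T₁) with C_V = 5R/2 = 20.79 J mol⁻¹ K⁻¹.
ΔS = 5.64 × 20.79 × ln(137/386) = -121 J/K.

ΔS = -121 J/K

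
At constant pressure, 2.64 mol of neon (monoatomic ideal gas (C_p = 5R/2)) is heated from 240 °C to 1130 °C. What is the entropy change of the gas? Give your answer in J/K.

In kelvin: T₁ = 513.15 K, T₂ = 1403.15 K. At constant pressure, ΔS = nC_p ln(T₂/T₁) with C_p = 5R/2 = 20.79 J mol⁻¹ K⁻¹.
ΔS = 2.64 × 20.79 × ln(1403.15/513.15) = 55.2 J/K.

ΔS = 55.2 J/K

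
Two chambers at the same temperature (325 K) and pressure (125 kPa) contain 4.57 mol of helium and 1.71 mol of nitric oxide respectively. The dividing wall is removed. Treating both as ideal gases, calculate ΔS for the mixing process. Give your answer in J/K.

Mole fractions: x_A = 4.57/6.28 = 0.728, x_B = 0.272.
ΔS_mix = −R(n_A ln x_A + n_B ln x_B) = −8.314 × (4.57 ln 0.728 + 1.71 ln 0.272) = 30.6 J/K.

ΔS_mix = 30.6 J/K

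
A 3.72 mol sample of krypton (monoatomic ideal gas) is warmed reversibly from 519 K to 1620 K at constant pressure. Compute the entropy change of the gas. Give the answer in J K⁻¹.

ΔS = 88 J/K

At constant pressure, ΔS = nC_p ln(T₂/T₁) with C_p = 5R/2 = 20.79 J mol⁻¹ K⁻¹.
ΔS = 3.72 × 20.79 × ln(1620/519) = 88 J/K.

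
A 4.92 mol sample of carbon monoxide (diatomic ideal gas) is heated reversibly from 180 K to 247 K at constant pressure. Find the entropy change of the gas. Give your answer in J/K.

ΔS = 45.3 J/K

At constant pressure, ΔS = nC_p ln(T₂/T₁) with C_p = 7R/2 = 29.1 J mol⁻¹ K⁻¹.
ΔS = 4.92 × 29.1 × ln(247/180) = 45.3 J/K.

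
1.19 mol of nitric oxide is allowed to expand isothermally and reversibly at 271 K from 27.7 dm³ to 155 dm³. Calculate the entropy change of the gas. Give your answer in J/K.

For an isothermal ideal gas ΔS_gas = nR ln(V₂/V₁) = 1.19 × 8.314 × ln(155/27.7) = 17 J/K.

ΔS_gas = 17 J/K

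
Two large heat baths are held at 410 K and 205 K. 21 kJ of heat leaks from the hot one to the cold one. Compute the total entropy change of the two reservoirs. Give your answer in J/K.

ΔS_total = 51.2 J/K

ΔS_hot = −Q/T_H = −21000/410 = -51.22 J/K and ΔS_cold = +Q/T_C = 21000/205 = 102.4 J/K.
ΔS_total = -51.22 + 102.4 = 51.2 J/K, positive as the second law requires.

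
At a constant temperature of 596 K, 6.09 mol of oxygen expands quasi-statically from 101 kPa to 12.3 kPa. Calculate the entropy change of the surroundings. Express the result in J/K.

For an isothermal ideal gas ΔS_gas = nR ln(P₁/P₂) = 6.09 × 8.314 × ln(101/12.3) = 107 J/K.
The process is reversible, so ΔS_surr = −ΔS_gas = -107 J/K and ΔS_universe = 0.

ΔS_surr = -107 J/K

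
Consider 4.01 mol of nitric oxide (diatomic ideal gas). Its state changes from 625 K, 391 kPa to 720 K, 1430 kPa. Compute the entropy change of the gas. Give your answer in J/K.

ΔS = -26.7 J/K

ΔS = nC_p ln(T₂/T₁) − nR ln(P₂/P₁), with C_p = 7R/2 = 29.1 J mol⁻¹ K⁻¹ for a diatomic ideal gas.
ΔS = 4.01 × [29.1 × ln(720/625) − 8.314 × ln(1430/391)] = -26.7 J/K.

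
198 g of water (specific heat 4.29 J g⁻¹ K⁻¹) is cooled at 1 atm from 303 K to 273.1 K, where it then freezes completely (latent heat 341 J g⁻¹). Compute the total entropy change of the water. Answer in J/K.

Cooling step: ΔS₁ = m c ln(T_tr/T_i) = 198 × 4.29 × ln(273.1/303) = -88.25 J/K.
Phase change: ΔS₂ = −mL/T_tr = −198 × 341 / 273.1 = -247.2 J/K.
ΔS_total = (-88.25) + (-247.2) = -335 J/K.

ΔS = -335 J/K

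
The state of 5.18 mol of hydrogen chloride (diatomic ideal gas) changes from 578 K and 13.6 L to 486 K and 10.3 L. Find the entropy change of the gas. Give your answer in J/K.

Entropy is a state function: ΔS = nC_V ln(T₂/T₁) + nR ln(V₂/V₁), with C_V = 5R/2 = 20.79 J mol⁻¹ K⁻¹ for a diatomic ideal gas.
ΔS = 5.18 × [20.79 × ln(486/578) + 8.314 × ln(10.3/13.6)] = -30.6 J/K.

ΔS = -30.6 J/K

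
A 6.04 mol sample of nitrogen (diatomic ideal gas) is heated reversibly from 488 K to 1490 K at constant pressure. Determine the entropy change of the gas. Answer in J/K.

ΔS = 196 J/K

At constant pressure, ΔS = nC_p ln(T₂/T₁) with C_p = 7R/2 = 29.1 J mol⁻¹ K⁻¹.
ΔS = 6.04 × 29.1 × ln(1490/488) = 196 J/K.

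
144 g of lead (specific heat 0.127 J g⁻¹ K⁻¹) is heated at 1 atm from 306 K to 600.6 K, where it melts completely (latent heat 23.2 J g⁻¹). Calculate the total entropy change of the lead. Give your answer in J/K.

Warming step: ΔS₁ = m c ln(T_tr/T_i) = 144 × 0.127 × ln(600.6/306) = 12.33 J/K.
Phase change: ΔS₂ = +mL/T_tr = 144 × 23.2 / 600.6 = 5.562 J/K.
ΔS_total = (12.33) + (5.562) = 17.9 J/K.

ΔS = 17.9 J/K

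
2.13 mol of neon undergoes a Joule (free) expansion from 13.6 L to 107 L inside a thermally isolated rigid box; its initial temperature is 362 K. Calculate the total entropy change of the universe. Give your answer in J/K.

No heat is exchanged and no work is done, so the ideal-gas temperature stays constant.
Entropy is a state function; using a reversible isothermal path, ΔS_gas = nR ln(V₂/V₁) = 2.13 × 8.314 × ln(107/13.6) = 36.5 J/K.
The insulated surroundings exchange no heat, so ΔS_surr = 0 and ΔS_universe = ΔS_gas.

ΔS_universe = 36.5 J/K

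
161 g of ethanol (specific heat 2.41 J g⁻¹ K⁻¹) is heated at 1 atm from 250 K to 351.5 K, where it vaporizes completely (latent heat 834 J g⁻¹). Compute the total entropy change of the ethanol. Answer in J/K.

Warming step: ΔS₁ = m c ln(T_tr/T_i) = 161 × 2.41 × ln(351.5/250) = 132.2 J/K.
Phase change: ΔS₂ = +mL/T_tr = 161 × 834 / 351.5 = 382 J/K.
ΔS_total = (132.2) + (382) = 514 J/K.

ΔS = 514 J/K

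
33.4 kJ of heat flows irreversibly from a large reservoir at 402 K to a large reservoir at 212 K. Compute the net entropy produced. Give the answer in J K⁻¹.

ΔS_total = 74.5 J/K

ΔS_hot = −Q/T_H = −33400/402 = -83.085 J/K and ΔS_cold = +Q/T_C = 33400/212 = 157.55 J/K.
ΔS_total = -83.085 + 157.55 = 74.5 J/K, positive as the second law requires.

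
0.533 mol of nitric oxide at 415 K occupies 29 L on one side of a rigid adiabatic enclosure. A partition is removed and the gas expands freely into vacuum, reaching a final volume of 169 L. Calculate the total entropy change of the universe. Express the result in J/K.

ΔS_universe = 7.81 J/K

For an ideal gas in free expansion Q = 0 and W = 0, so T is unchanged.
Entropy is a state function; using a reversible isothermal path, ΔS_gas = nR ln(V₂/V₁) = 0.533 × 8.314 × ln(169/29) = 7.81 J/K.
The insulated surroundings exchange no heat, so ΔS_surr = 0 and ΔS_universe = ΔS_gas.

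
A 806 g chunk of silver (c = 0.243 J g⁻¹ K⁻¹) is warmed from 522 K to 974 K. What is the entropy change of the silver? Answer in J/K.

ΔS = ∫dQ_rev/T = m c ln(T₂/T₁) = 806 × 0.243 × ln(974/522) = 122 J/K.

ΔS = 122 J/K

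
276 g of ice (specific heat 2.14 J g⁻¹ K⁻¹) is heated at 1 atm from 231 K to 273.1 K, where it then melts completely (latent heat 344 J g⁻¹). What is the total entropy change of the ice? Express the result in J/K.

Warming step: ΔS₁ = m c ln(T_tr/T_i) = 276 × 2.14 × ln(273.1/231) = 98.89 J/K.
Phase change: ΔS₂ = +mL/T_tr = 276 × 344 / 273.1 = 347.7 J/K.
ΔS_total = (98.89) + (347.7) = 447 J/K.

ΔS = 447 J/K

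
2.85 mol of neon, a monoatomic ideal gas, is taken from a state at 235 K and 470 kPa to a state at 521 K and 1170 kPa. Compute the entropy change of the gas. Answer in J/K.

ΔS = nC_p ln(T₂/T₁) − nR ln(P₂/P₁), with C_p = 5R/2 = 20.79 J mol⁻¹ K⁻¹ for a monoatomic ideal gas.
ΔS = 2.85 × [20.79 × ln(521/235) − 8.314 × ln(1170/470)] = 25.6 J/K.

ΔS = 25.6 J/K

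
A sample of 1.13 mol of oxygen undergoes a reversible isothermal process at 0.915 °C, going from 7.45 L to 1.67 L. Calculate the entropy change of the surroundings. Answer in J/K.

For an isothermal ideal gas ΔS_gas = nR ln(V₂/V₁) = 1.13 × 8.314 × ln(1.67/7.45) = -14 J/K.
The process is reversible, so ΔS_surr = −ΔS_gas = 14 J/K and ΔS_universe = 0.

ΔS_surr = 14 J/K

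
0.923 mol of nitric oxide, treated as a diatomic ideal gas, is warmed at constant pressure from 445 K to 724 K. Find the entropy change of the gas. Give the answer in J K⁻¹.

At constant pressure, ΔS = nC_p ln(T₂/T₁) with C_p = 7R/2 = 29.1 J mol⁻¹ K⁻¹.
ΔS = 0.923 × 29.1 × ln(724/445) = 13.1 J/K.

ΔS = 13.1 J/K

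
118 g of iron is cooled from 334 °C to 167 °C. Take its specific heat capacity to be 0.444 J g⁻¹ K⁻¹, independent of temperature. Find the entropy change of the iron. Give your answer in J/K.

In kelvin: T₁ = 607.15 K, T₂ = 440.15 K. ΔS = ∫dQ_rev/T = m c ln(T₂/T₁) = 118 × 0.444 × ln(440.15/607.15) = -16.9 J/K.

ΔS = -16.9 J/K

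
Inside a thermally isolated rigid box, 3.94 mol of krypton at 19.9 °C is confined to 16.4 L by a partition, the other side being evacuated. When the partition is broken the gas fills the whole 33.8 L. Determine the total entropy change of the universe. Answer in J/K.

ΔS_universe = 23.7 J/K

For an ideal gas in free expansion Q = 0 and W = 0, so T is unchanged.
Entropy is a state function; using a reversible isothermal path, ΔS_gas = nR ln(V₂/V₁) = 3.94 × 8.314 × ln(33.8/16.4) = 23.7 J/K.
The insulated surroundings exchange no heat, so ΔS_surr = 0 and ΔS_universe = ΔS_gas.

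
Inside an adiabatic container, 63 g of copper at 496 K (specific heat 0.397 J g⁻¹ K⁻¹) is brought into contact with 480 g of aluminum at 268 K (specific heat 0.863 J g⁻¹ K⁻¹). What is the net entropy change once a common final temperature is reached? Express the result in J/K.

ΔS_total = 5.38 J/K

Energy balance: T_f = (m₁c₁T₁ + m₂c₂T₂)/(m₁c₁ + m₂c₂) = 280.98 K.
ΔS₁ = m₁c₁ ln(T_f/T₁) = 25.011 × ln(280.98/496) = -14.213 J/K.
ΔS₂ = m₂c₂ ln(T_f/T₂) = 414.24 × ln(280.98/268) = 19.596 J/K.
ΔS_total = -14.213 + 19.596 = 5.38 J/K.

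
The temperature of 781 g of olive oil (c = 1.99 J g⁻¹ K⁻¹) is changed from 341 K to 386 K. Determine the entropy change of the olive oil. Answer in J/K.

ΔS = ∫dQ_rev/T = m c ln(T₂/T₁) = 781 × 1.99 × ln(386/341) = 193 J/K.

ΔS = 193 J/K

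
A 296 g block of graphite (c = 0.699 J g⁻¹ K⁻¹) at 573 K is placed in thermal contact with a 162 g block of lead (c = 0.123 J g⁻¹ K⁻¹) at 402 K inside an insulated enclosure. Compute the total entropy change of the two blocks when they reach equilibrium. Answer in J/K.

Energy balance: T_f = (m₁c₁T₁ + m₂c₂T₂)/(m₁c₁ + m₂c₂) = 557.98 K.
ΔS₁ = m₁c₁ ln(T_f/T₁) = 206.904 × ln(557.98/573) = -5.496 J/K.
ΔS₂ = m₂c₂ ln(T_f/T₂) = 19.926 × ln(557.98/402) = 6.533 J/K.
ΔS_total = -5.496 + 6.533 = 1.04 J/K.

ΔS_total = 1.04 J/K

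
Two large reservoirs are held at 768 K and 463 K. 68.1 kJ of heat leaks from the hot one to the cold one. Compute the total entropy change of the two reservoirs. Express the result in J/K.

ΔS_total = 58.4 J/K

ΔS_hot = −Q/T_H = −68100/768 = -88.67 J/K and ΔS_cold = +Q/T_C = 68100/463 = 147.1 J/K.
ΔS_total = -88.67 + 147.1 = 58.4 J/K, positive as the second law requires.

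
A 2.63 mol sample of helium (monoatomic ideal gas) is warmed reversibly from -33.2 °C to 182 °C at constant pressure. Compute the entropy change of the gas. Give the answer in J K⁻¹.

ΔS = 35 J/K

In kelvin: T₁ = 239.95 K, T₂ = 455.15 K. At constant pressure, ΔS = nC_p ln(T₂/T₁) with C_p = 5R/2 = 20.79 J mol⁻¹ K⁻¹.
ΔS = 2.63 × 20.79 × ln(455.15/239.95) = 35 J/K.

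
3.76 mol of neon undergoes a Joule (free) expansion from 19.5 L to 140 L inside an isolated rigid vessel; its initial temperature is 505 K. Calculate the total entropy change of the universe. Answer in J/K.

ΔS_universe = 61.6 J/K

No heat is exchanged and no work is done, so the ideal-gas temperature stays constant.
Entropy is a state function; using a reversible isothermal path, ΔS_gas = nR ln(V₂/V₁) = 3.76 × 8.314 × ln(140/19.5) = 61.6 J/K.
The insulated surroundings exchange no heat, so ΔS_surr = 0 and ΔS_universe = ΔS_gas.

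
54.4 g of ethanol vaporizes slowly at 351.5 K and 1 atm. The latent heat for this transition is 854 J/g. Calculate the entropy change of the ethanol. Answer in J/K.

ΔS = 132 J/K

Heat absorbed by the substance: Q = mL = 54.4 × 854 = 46457.6 J.
At constant T, ΔS = Q_rev/T = 46457.6 / 351.5 = 132 J/K.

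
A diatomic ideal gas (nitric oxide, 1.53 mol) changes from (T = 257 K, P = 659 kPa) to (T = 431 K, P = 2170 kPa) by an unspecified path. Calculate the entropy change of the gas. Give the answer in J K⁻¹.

ΔS = nC_p ln(T₂/T₁) − nR ln(P₂/P₁), with C_p = 7R/2 = 29.1 J mol⁻¹ K⁻¹ for a diatomic ideal gas.
ΔS = 1.53 × [29.1 × ln(431/257) − 8.314 × ln(2170/659)] = 7.86 J/K.

ΔS = 7.86 J/K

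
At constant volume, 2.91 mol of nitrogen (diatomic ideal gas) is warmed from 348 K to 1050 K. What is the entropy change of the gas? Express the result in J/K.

At constant volume, ΔS = nC_V ln(T₂/T₁) with C_V = 5R/2 = 20.79 J mol⁻¹ K⁻¹.
ΔS = 2.91 × 20.79 × ln(1050/348) = 66.8 J/K.

ΔS = 66.8 J/K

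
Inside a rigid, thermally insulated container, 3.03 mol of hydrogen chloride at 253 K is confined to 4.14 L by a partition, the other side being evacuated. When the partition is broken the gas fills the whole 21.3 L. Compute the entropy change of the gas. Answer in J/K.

No heat is exchanged and no work is done, so the ideal-gas temperature stays constant.
Entropy is a state function; using a reversible isothermal path, ΔS_gas = nR ln(V₂/V₁) = 3.03 × 8.314 × ln(21.3/4.14) = 41.3 J/K.

ΔS_gas = 41.3 J/K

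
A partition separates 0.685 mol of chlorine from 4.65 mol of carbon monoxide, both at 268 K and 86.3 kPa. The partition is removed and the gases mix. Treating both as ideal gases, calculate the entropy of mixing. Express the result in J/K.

ΔS_mix = 17 J/K

Mole fractions: x_A = 0.685/5.34 = 0.128, x_B = 0.872.
ΔS_mix = −R(n_A ln x_A + n_B ln x_B) = −8.314 × (0.685 ln 0.128 + 4.65 ln 0.872) = 17 J/K.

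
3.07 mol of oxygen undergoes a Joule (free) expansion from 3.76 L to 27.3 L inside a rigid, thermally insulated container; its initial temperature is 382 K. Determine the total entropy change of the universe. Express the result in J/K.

ΔS_universe = 50.6 J/K

For an ideal gas in free expansion Q = 0 and W = 0, so T is unchanged.
Entropy is a state function; using a reversible isothermal path, ΔS_gas = nR ln(V₂/V₁) = 3.07 × 8.314 × ln(27.3/3.76) = 50.6 J/K.
The insulated surroundings exchange no heat, so ΔS_surr = 0 and ΔS_universe = ΔS_gas.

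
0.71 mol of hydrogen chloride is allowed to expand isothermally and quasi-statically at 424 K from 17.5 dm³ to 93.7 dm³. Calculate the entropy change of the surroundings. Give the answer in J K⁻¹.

ΔS_surr = -9.9 J/K

For an isothermal ideal gas ΔS_gas = nR ln(V₂/V₁) = 0.71 × 8.314 × ln(93.7/17.5) = 9.9 J/K.
The process is reversible, so ΔS_surr = −ΔS_gas = -9.9 J/K and ΔS_universe = 0.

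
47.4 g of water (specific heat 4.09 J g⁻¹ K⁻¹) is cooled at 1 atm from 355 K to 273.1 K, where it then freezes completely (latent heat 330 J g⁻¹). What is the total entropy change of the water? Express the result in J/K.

Cooling step: ΔS₁ = m c ln(T_tr/T_i) = 47.4 × 4.09 × ln(273.1/355) = -50.85 J/K.
Phase change: ΔS₂ = −mL/T_tr = −47.4 × 330 / 273.1 = -57.28 J/K.
ΔS_total = (-50.85) + (-57.28) = -108 J/K.

ΔS = -108 J/K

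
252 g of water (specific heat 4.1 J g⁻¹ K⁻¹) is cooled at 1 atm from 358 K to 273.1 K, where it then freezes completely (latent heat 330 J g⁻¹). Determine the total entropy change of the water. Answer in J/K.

Cooling step: ΔS₁ = m c ln(T_tr/T_i) = 252 × 4.1 × ln(273.1/358) = -279.7 J/K.
Phase change: ΔS₂ = −mL/T_tr = −252 × 330 / 273.1 = -304.5 J/K.
ΔS_total = (-279.7) + (-304.5) = -584 J/K.

ΔS = -584 J/K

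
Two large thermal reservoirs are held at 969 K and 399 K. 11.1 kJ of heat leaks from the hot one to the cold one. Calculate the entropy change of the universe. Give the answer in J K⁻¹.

ΔS_hot = −Q/T_H = −11100/969 = -11.46 J/K and ΔS_cold = +Q/T_C = 11100/399 = 27.82 J/K.
ΔS_total = -11.46 + 27.82 = 16.4 J/K, positive as the second law requires.

ΔS_total = 16.4 J/K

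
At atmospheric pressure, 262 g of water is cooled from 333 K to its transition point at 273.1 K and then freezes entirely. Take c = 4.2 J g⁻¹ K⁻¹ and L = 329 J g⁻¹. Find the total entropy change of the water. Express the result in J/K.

ΔS = -534 J/K

Cooling step: ΔS₁ = m c ln(T_tr/T_i) = 262 × 4.2 × ln(273.1/333) = -218.2 J/K.
Phase change: ΔS₂ = −mL/T_tr = −262 × 329 / 273.1 = -315.6 J/K.
ΔS_total = (-218.2) + (-315.6) = -534 J/K.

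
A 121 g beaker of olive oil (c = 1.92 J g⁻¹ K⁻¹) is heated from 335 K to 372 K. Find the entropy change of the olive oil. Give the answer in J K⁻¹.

ΔS = 24.3 J/K

ΔS = ∫dQ_rev/T = m c ln(T₂/T₁) = 121 × 1.92 × ln(372/335) = 24.3 J/K.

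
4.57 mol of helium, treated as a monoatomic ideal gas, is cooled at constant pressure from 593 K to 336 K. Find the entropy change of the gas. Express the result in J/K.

ΔS = -54 J/K

At constant pressure, ΔS = nC_p ln(T₂/T₁) with C_p = 5R/2 = 20.79 J mol⁻¹ K⁻¹.
ΔS = 4.57 × 20.79 × ln(336/593) = -54 J/K.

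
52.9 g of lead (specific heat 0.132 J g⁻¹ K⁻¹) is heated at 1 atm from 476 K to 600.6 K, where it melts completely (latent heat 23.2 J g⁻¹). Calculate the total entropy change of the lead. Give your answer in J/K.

ΔS = 3.67 J/K

Warming step: ΔS₁ = m c ln(T_tr/T_i) = 52.9 × 0.132 × ln(600.6/476) = 1.624 J/K.
Phase change: ΔS₂ = +mL/T_tr = 52.9 × 23.2 / 600.6 = 2.043 J/K.
ΔS_total = (1.624) + (2.043) = 3.67 J/K.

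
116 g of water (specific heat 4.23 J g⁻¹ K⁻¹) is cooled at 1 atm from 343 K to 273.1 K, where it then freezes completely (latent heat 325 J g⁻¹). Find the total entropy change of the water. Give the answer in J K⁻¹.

ΔS = -250 J/K

Cooling step: ΔS₁ = m c ln(T_tr/T_i) = 116 × 4.23 × ln(273.1/343) = -111.8 J/K.
Phase change: ΔS₂ = −mL/T_tr = −116 × 325 / 273.1 = -138 J/K.
ΔS_total = (-111.8) + (-138) = -250 J/K.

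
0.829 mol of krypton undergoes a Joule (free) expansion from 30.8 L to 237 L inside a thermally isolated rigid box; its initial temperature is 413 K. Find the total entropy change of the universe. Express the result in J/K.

For an ideal gas in free expansion Q = 0 and W = 0, so T is unchanged.
Entropy is a state function; using a reversible isothermal path, ΔS_gas = nR ln(V₂/V₁) = 0.829 × 8.314 × ln(237/30.8) = 14.1 J/K.
The insulated surroundings exchange no heat, so ΔS_surr = 0 and ΔS_universe = ΔS_gas.

ΔS_universe = 14.1 J/K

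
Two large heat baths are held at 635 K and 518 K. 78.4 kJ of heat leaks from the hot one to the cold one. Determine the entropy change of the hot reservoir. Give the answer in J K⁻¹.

The hot reservoir loses heat Q, so ΔS_hot = −Q/T_H = −78400/635 = -123 J/K.

ΔS_hot = -123 J/K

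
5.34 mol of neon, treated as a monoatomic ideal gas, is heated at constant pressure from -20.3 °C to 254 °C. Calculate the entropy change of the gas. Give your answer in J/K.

In kelvin: T₁ = 252.85 K, T₂ = 527.15 K. At constant pressure, ΔS = nC_p ln(T₂/T₁) with C_p = 5R/2 = 20.79 J mol⁻¹ K⁻¹.
ΔS = 5.34 × 20.79 × ln(527.15/252.85) = 81.5 J/K.

ΔS = 81.5 J/K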